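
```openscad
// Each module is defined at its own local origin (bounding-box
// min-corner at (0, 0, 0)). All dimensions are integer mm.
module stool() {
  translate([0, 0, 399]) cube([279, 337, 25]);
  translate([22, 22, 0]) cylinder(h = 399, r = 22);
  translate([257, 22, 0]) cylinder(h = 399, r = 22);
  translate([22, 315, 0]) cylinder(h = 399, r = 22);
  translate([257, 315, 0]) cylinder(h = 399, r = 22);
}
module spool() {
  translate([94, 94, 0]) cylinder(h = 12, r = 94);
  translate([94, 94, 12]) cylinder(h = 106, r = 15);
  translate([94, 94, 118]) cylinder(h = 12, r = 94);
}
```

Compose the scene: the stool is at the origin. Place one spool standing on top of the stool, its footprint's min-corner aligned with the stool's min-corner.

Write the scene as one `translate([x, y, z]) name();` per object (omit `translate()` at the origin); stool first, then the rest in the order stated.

stool();
translate([0, 0, 424]) spool();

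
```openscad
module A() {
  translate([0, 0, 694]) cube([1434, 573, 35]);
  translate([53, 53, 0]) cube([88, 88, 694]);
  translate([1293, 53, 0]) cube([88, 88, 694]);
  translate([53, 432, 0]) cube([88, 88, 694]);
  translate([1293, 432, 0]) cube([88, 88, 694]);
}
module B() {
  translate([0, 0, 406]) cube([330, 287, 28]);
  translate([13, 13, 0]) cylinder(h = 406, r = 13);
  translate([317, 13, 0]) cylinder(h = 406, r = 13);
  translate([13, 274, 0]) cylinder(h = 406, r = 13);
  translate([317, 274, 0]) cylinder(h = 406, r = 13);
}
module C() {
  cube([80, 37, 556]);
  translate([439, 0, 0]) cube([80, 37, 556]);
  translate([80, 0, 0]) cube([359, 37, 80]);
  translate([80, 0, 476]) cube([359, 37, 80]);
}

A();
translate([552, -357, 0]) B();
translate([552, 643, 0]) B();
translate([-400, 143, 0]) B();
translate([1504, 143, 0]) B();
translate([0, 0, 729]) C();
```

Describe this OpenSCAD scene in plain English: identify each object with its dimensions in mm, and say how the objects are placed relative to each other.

A is a table with a 1434×573 mm rectangular top, 35 mm thick, top surface at z = 729 mm, supported by four 88×88 mm square legs, each inset 53 mm from the nearest pair of top edges, running from the floor.

B is a simple wooden stool: a rectangular seat 330 mm (x) by 287 mm (y), 28 mm thick, top face at z = 434 mm, on four round legs, each 26 mm in diameter. The legs rest on z = 0, each leg's axis is inset half a diameter from the nearest pair of seat edges (so the leg's bounding box is flush with the corner).

C is a picture frame with a 359×396 mm rectangular opening (x by z) and a uniform 80 mm border on every side. Frame depth is 37 mm along y. It is built from two vertical stiles running the full outside height and two horizontal rails spanning the gap between the stiles.

Four stools sit around the table at the −y, +y, −x, +x sides. The picture frame is on top of the table.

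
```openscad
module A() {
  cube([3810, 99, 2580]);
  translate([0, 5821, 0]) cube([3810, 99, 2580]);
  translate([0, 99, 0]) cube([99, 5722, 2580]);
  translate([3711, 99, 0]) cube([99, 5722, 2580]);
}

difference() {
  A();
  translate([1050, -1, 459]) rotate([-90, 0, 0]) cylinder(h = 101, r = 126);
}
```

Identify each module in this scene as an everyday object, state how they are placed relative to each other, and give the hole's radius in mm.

A is a house frame. The house frame has a circular hole through its front wall. The hole's radius is 126 mm.

The subtracted cylinder has r = 126 mm.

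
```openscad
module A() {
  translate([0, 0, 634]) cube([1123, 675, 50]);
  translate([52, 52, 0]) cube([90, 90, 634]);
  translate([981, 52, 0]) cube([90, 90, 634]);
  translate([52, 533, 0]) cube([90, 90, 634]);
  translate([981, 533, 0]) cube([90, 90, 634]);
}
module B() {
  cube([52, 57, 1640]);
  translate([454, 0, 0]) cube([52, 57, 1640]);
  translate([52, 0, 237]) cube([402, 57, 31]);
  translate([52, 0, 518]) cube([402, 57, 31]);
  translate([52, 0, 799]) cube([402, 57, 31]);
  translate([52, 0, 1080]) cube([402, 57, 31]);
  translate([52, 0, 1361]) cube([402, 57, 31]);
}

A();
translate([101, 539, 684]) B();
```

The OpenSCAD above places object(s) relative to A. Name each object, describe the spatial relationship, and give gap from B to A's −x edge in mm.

A is a table. B is a ladder. The ladder is on top of the table. The gap from the ladder to the table's −x edge is 101 mm.

The ladder's min-x is at 101; the table's min-x is 0; gap = 101 mm.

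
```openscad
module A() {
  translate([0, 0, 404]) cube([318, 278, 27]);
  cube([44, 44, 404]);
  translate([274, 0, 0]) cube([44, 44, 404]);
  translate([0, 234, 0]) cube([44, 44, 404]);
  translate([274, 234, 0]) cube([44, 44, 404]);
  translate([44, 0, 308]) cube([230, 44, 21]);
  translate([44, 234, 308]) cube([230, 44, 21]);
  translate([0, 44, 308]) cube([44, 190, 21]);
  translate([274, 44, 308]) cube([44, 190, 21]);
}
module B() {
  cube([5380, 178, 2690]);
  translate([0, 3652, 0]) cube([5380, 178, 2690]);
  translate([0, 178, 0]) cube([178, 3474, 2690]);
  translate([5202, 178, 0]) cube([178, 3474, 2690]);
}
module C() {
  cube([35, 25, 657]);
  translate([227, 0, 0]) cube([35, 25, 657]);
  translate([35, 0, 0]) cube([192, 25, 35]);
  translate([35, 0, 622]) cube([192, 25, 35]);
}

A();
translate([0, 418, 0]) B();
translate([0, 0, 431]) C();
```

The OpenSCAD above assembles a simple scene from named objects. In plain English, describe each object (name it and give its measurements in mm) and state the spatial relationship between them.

A is a four-legged stool. The seat is a 318×278×27 mm slab whose top surface is at z = 431 mm; four square legs, each 44×44 mm in cross-section, run from the floor (z = 0) to the underside of the seat, each flush with a corner of the seat. Four stretchers, 44 mm wide and 21 mm tall, connect adjacent legs with their undersides at z = 308 mm, each running between the inner faces of the legs it joins and aligned with the legs' outer faces on the other axis.

B is the wall frame of a small rectangular building: four walls, each 2690 mm tall and 178 mm thick, enclosing a footprint 5380 mm (x) by 3830 mm (y) outside-to-outside, with no floor or roof. The front and back walls (the −y and +y sides) span the full width; the two side walls fit between them.

C is a rectangular picture frame lying in the x–z plane (depth along y). The opening is 192 mm wide (x) by 587 mm tall (z), surrounded by a border 35 mm wide on all four sides. The frame is 25 mm deep and is made of two full-height vertical stiles with two horizontal rails fitted between them.

The house frame is on the floor beside the stool on its +y side. The picture frame is on top of the stool.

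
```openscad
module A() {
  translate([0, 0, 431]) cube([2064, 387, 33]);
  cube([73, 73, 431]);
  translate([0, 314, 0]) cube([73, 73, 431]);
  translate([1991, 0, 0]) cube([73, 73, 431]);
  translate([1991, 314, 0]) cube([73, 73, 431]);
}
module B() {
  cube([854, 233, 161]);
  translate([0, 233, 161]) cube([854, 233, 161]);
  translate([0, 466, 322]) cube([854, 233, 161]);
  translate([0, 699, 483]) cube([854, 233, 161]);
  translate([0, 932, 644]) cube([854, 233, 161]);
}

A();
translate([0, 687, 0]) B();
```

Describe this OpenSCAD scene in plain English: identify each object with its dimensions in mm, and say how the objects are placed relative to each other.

A is a long wooden bench with a 2064 mm (x) × 387 mm (y) seat, 33 mm thick, its top surface 464 mm above the floor. Four 73 mm square legs at the seat corners, flush with the edges, run from z = 0 to the seat underside.

B is a straight staircase of 5 solid steps. Each step is 854 mm wide (x), 233 mm deep (y, the going) and 161 mm tall (the rise). The first step rests on the floor; each subsequent step sits one going further in +y and one rise higher in +z, directly behind and above the previous step with no overlap.

The staircase is on the floor beside the bench on its +y side.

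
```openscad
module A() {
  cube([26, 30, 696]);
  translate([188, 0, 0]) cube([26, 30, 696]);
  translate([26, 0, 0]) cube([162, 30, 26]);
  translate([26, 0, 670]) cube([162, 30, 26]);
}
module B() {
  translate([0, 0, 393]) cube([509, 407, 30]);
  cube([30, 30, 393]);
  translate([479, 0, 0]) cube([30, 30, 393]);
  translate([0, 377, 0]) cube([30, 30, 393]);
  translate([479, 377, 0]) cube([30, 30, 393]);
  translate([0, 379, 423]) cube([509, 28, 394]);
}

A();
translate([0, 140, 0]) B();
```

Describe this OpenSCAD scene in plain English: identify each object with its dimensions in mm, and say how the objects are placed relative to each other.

A is a rectangular picture frame lying in the x–z plane (depth along y). The opening is 162 mm wide (x) by 644 mm tall (z), surrounded by a border 26 mm wide on all four sides. The frame is 30 mm deep and is made of two full-height vertical stiles with two horizontal rails fitted between them.

B is a chair. The seat is a 509×407×30 mm slab with its top at z = 423 mm, on four 30×30 mm corner legs (flush with the seat edges, standing on z = 0). A flat backrest 28 mm thick, 394 mm tall, spans the full seat width and rises from the seat top along its +y edge, rear face flush with the rear of the seat.

The chair is on the floor beside the picture frame on its +y side.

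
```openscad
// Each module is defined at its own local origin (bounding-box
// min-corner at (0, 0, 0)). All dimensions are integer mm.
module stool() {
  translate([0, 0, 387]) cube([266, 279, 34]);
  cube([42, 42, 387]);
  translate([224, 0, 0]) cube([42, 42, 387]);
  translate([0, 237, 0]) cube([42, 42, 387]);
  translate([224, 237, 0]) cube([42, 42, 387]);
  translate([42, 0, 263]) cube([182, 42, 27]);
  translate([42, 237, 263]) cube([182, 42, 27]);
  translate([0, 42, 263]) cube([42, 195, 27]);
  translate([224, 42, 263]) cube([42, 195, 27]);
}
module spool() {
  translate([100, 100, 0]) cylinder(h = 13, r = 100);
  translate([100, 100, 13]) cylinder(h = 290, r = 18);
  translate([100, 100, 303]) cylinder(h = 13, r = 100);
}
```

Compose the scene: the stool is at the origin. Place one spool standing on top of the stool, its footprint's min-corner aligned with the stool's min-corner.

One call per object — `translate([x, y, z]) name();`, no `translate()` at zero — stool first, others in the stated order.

stool();
translate([0, 0, 421]) spool();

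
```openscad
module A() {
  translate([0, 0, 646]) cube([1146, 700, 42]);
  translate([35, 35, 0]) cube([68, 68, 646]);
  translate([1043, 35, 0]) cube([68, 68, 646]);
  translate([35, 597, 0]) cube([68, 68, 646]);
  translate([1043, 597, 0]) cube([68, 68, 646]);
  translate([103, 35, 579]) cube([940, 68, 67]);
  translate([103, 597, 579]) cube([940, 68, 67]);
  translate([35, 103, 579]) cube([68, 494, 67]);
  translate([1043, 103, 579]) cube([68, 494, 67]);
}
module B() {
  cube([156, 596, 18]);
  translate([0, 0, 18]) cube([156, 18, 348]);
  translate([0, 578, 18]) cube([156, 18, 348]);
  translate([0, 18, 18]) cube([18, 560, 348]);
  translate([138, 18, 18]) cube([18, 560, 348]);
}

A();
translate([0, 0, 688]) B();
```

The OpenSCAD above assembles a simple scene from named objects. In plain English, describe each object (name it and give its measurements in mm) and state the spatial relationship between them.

A is a rectangular dining table. The top is 1146×700×42 mm with its upper surface at z = 688 mm. It stands on four 68×68 mm square legs, each inset 35 mm from the nearest pair of top edges, running from the floor to the underside of the top. Four apron rails, 68 mm thick and 67 mm tall, run between adjacent legs with their top edges flush with the underside of the top and their outer faces flush with the legs' outer faces.

B is an open-topped rectangular box: outside dimensions 156×596×366 mm, with a uniform wall and base thickness of 18 mm. The base is a full 156×596 slab on the floor; four walls sit on top of the base. The front and back walls (the −y and +y sides) span the full width; the two side walls fit between them.

The open box is on top of the table.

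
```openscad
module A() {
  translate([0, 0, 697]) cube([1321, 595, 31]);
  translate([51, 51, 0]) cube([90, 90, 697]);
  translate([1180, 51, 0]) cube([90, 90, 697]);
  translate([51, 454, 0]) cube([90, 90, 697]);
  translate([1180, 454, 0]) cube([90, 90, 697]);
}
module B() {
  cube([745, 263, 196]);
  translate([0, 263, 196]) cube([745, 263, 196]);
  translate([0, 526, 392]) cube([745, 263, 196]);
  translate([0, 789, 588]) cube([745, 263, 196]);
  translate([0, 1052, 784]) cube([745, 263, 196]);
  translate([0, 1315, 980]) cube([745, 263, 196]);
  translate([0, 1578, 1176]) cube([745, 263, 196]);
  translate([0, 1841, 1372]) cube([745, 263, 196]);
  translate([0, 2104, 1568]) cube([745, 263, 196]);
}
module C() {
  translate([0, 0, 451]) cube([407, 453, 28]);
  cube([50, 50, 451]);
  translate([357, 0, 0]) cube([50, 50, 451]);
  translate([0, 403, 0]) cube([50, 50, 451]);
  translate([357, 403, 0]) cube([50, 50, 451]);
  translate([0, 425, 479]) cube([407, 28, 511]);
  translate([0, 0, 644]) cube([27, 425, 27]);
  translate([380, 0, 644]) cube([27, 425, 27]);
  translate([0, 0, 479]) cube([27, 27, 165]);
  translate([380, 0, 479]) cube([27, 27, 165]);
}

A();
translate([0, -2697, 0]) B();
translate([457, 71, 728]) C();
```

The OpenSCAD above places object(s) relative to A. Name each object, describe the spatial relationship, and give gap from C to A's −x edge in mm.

The chair's min-x is at 457; the table's min-x is 0; gap = 457 mm.

A is a table. B is a staircase. C is a chair. The staircase is on the floor beside the table on its −y side. The chair is on top of the table, centred. The gap from the chair to the table's −x edge is 457 mm.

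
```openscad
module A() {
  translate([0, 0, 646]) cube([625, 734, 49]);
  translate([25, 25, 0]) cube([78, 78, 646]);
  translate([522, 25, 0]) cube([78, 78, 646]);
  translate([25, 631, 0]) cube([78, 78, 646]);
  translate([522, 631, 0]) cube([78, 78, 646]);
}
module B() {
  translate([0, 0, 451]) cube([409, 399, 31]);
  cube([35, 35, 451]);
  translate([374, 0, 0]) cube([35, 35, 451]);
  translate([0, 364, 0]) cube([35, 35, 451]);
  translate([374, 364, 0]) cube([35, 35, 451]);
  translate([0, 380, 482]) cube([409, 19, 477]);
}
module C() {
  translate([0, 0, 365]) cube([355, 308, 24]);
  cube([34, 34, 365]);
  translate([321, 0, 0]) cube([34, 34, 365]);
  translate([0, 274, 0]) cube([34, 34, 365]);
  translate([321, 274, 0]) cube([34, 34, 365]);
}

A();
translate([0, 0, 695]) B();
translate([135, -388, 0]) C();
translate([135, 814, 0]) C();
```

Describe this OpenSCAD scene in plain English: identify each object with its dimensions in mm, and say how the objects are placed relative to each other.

A is a table: top 625 mm (x) × 734 mm (y), 49 mm thick, upper face at z = 695 mm, on four 78×78 mm square legs, each inset 25 mm from the nearest pair of top edges, running from z = 0 to the bottom of the top.

B is a chair. The seat is a 409×399×31 mm slab with its top at z = 482 mm, on four 35×35 mm corner legs (flush with the seat edges, standing on z = 0). A flat backrest 19 mm thick, 477 mm tall, spans the full seat width and rises from the seat top along its +y edge, rear face flush with the rear of the seat.

C is a four-legged stool. The seat is 355×308 mm, 24 mm thick, top at z = 389 mm. It stands on four square legs, each 34×34 mm in cross-section, from z = 0 to the seat underside, each flush with a corner of the seat.

The chair is on top of the table. Two stools sit around the table at the −y, +y sides.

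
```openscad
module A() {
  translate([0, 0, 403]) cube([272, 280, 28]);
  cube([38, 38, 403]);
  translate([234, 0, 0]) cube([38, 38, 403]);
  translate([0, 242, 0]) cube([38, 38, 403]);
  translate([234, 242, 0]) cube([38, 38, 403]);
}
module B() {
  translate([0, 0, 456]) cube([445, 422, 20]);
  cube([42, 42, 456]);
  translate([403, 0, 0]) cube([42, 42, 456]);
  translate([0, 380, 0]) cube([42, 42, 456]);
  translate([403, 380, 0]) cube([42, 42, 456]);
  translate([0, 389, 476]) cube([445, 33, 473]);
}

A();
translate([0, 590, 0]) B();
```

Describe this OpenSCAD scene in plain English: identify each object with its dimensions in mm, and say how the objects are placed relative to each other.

A is a simple wooden stool: a rectangular seat 272 mm (x) by 280 mm (y), 28 mm thick, top face at z = 431 mm, on four square legs, each 38×38 mm in cross-section. The legs rest on z = 0, each flush with a corner of the seat.

B is a chair. The seat is a 445×422×20 mm slab with its top at z = 476 mm, on four 42×42 mm corner legs (flush with the seat edges, standing on z = 0). A flat backrest 33 mm thick, 473 mm tall, spans the full seat width and rises from the seat top along its +y edge, rear face flush with the rear of the seat.

The chair is on the floor beside the stool on its +y side.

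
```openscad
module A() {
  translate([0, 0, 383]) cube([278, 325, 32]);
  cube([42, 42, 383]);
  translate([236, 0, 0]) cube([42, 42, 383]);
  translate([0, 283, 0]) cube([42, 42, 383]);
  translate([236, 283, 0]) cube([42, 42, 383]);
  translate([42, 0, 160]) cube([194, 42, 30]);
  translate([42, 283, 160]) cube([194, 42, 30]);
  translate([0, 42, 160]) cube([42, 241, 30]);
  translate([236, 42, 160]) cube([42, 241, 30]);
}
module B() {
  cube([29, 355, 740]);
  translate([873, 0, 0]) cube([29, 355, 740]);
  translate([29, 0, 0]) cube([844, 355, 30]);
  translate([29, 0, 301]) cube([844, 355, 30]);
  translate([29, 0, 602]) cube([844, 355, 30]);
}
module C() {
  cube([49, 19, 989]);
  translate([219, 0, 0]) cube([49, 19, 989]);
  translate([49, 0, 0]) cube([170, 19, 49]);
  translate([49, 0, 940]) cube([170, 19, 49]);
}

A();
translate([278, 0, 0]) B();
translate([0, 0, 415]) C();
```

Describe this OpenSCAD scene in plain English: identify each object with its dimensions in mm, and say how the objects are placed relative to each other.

A is a simple wooden stool: a rectangular seat 278 mm (x) by 325 mm (y), 32 mm thick, top face at z = 415 mm, on four square legs, each 42×42 mm in cross-section. The legs rest on z = 0, each flush with a corner of the seat. Four stretchers, 42 mm wide and 30 mm tall, connect adjacent legs with their undersides at z = 160 mm, each running between the inner faces of the legs it joins and aligned with the legs' outer faces on the other axis.

B is a bookshelf 902 mm wide overall, 355 mm deep and 740 mm tall. The two sides are 29 mm thick vertical panels. 3 horizontal shelves of 30 mm thickness span between the inner faces of the sides; the lowest shelf sits on the floor and shelves are stacked with a clear vertical gap of 271 mm between each pair.

C is a rectangular picture frame lying in the x–z plane (depth along y). The opening is 170 mm wide (x) by 891 mm tall (z), surrounded by a border 49 mm wide on all four sides. The frame is 19 mm deep and is made of two full-height vertical stiles with two horizontal rails fitted between them.

The bookshelf is against the stool's +x side, with their −y faces flush. The picture frame is on top of the stool.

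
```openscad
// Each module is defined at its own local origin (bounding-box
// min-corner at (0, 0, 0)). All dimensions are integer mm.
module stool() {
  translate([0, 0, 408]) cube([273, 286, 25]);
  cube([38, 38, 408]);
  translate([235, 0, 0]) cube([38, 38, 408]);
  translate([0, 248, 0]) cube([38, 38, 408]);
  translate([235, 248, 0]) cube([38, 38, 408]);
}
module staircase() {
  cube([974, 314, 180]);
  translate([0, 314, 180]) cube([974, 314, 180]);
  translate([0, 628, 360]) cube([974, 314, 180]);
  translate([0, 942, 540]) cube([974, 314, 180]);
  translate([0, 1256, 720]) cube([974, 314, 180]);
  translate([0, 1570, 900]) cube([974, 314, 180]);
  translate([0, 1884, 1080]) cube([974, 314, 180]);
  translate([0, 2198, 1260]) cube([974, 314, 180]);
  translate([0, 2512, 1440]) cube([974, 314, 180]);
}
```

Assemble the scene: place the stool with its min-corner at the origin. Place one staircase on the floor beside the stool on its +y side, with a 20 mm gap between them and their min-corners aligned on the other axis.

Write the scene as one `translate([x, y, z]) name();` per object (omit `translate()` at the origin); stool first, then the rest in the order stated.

stool();
translate([0, 306, 0]) staircase();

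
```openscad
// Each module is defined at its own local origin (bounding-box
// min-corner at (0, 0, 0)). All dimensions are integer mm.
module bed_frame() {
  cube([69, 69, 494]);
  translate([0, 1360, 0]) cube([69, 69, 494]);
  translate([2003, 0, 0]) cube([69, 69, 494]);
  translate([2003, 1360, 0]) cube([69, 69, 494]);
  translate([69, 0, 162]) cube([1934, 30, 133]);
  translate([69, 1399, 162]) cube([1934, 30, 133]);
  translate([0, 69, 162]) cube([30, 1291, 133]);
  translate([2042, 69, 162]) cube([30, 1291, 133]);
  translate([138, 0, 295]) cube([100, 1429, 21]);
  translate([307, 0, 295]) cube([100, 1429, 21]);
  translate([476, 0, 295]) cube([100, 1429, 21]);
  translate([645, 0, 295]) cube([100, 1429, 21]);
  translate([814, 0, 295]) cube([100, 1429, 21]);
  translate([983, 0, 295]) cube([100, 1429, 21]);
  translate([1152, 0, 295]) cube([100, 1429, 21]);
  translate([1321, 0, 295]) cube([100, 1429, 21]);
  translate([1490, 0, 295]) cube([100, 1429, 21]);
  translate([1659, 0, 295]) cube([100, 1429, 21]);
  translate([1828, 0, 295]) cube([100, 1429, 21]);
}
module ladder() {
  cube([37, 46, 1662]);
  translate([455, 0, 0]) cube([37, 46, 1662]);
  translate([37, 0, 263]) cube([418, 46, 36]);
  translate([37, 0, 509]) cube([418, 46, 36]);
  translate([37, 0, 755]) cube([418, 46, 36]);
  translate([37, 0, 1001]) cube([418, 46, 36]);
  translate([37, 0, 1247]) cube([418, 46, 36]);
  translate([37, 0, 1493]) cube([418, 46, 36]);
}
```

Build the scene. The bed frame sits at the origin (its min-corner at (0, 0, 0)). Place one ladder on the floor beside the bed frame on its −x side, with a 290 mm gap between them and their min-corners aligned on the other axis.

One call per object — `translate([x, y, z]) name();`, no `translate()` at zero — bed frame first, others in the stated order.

bed_frame();
translate([-782, 0, 0]) ladder();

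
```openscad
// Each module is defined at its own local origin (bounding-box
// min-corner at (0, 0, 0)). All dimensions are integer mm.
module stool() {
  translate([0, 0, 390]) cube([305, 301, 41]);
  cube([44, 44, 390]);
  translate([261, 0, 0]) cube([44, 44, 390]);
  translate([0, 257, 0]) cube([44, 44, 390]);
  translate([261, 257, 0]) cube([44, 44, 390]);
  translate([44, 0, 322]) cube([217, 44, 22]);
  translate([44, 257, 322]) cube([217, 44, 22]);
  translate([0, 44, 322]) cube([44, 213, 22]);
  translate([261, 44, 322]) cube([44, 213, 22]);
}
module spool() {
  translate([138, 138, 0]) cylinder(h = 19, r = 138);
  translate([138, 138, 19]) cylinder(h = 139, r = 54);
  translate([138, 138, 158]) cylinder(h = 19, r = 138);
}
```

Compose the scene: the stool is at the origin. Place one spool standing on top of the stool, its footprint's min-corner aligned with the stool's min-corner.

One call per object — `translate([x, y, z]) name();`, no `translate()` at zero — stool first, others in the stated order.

stool();
translate([0, 0, 431]) spool();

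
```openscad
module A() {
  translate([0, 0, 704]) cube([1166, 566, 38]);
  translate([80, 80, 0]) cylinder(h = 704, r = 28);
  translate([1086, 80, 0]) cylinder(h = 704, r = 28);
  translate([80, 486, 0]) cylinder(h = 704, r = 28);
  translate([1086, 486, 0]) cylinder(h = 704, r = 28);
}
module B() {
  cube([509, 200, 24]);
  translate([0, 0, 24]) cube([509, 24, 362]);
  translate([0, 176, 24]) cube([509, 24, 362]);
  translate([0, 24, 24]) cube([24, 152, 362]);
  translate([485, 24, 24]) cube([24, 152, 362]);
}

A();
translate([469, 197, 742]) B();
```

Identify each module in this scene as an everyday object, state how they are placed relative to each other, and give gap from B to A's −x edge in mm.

The open box's min-x is at 469; the table's min-x is 0; gap = 469 mm.

A is a table. B is an open box. The open box is on top of the table. The gap from the open box to the table's −x edge is 469 mm.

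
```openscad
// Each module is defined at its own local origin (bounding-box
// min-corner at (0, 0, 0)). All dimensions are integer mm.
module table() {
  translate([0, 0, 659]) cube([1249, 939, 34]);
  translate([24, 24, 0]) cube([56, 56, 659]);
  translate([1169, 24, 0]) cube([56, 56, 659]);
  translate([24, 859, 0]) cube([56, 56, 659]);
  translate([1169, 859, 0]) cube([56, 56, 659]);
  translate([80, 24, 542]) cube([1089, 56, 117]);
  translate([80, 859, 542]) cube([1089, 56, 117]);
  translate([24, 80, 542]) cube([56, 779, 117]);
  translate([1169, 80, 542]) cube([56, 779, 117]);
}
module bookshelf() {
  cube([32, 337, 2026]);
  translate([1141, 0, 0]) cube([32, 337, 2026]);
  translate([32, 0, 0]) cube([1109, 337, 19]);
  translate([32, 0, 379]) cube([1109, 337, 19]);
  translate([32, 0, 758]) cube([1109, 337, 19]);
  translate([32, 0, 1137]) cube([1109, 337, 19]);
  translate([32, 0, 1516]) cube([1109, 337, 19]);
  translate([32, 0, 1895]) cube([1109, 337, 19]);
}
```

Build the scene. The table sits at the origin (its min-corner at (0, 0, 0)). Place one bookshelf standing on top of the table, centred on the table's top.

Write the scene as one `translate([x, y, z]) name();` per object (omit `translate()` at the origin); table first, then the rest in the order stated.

table();
translate([38, 301, 693]) bookshelf();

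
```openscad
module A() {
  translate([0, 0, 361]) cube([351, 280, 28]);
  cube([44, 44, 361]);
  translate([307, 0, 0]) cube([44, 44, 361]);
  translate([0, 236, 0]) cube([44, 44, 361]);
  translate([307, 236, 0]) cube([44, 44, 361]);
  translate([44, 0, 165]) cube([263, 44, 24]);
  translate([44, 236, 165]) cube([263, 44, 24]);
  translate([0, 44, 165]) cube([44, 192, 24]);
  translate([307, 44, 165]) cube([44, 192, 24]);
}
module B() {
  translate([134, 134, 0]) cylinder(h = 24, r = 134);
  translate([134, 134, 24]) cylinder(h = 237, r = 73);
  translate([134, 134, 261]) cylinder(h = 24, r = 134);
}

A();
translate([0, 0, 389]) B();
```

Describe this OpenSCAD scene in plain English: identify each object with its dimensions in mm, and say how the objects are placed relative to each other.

A is a four-legged stool. The seat is a 351×280×28 mm slab whose top surface is at z = 389 mm; four square legs, each 44×44 mm in cross-section, run from the floor (z = 0) to the underside of the seat, each flush with a corner of the seat. Four stretchers, 44 mm wide and 24 mm tall, connect adjacent legs with their undersides at z = 165 mm, each running between the inner faces of the legs it joins and aligned with the legs' outer faces on the other axis.

B is a spool: two coaxial disc flanges of radius 134 mm and thickness 24 mm, joined by a core cylinder of radius 73 mm and height 237 mm. The lower flange rests on z = 0 and the three cylinders share a vertical axis.

The spool is on top of the stool.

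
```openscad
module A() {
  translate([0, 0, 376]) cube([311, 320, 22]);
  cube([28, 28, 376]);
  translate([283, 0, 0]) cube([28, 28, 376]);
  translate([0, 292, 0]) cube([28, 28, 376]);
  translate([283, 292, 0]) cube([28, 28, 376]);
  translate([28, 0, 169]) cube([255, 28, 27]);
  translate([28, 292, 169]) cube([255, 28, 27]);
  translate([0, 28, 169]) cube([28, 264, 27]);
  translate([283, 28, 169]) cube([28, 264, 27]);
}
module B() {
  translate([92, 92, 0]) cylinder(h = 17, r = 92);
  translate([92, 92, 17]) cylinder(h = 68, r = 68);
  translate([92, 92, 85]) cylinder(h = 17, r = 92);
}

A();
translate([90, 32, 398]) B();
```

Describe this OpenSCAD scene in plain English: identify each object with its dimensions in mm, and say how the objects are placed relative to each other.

A is a four-legged stool. The seat is a 311×320×22 mm slab whose top surface is at z = 398 mm; four square legs, each 28×28 mm in cross-section, run from the floor (z = 0) to the underside of the seat, each flush with a corner of the seat. Four stretchers, 28 mm wide and 27 mm tall, connect adjacent legs with their undersides at z = 169 mm, each running between the inner faces of the legs it joins and aligned with the legs' outer faces on the other axis.

B is a spool: two coaxial disc flanges of radius 92 mm and thickness 17 mm, joined by a core cylinder of radius 68 mm and height 68 mm. The lower flange rests on z = 0 and the three cylinders share a vertical axis.

The spool is on top of the stool.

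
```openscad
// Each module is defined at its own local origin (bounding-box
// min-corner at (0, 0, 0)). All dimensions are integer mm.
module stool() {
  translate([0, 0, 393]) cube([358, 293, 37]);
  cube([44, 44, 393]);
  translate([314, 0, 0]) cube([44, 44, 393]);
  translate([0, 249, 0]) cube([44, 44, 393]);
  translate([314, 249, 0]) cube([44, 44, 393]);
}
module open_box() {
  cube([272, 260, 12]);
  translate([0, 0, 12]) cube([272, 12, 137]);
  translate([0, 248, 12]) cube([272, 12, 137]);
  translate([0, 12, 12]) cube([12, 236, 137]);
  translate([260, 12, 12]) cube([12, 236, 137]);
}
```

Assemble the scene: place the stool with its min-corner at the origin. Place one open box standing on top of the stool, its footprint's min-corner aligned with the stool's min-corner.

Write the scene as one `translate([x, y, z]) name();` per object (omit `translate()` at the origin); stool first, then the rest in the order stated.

stool();
translate([0, 0, 430]) open_box();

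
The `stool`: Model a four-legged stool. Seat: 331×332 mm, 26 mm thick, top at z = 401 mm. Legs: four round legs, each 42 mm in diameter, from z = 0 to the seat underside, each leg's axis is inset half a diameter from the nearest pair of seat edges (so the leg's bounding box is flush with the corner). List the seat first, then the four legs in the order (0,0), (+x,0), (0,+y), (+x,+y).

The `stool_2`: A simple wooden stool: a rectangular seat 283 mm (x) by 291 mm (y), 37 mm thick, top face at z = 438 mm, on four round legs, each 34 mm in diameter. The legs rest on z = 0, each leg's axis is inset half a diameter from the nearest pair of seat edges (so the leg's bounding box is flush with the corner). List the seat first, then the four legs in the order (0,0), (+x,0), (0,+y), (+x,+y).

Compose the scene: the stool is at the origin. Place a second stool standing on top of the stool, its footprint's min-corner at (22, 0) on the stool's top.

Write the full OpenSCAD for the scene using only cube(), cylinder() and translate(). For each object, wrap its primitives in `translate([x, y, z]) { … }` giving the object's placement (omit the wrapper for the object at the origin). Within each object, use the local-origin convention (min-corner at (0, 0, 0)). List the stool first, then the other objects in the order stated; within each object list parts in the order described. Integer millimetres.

translate([0, 0, 375]) cube([331, 332, 26]);
translate([21, 21, 0]) cylinder(h = 375, r = 21);
translate([310, 21, 0]) cylinder(h = 375, r = 21);
translate([21, 311, 0]) cylinder(h = 375, r = 21);
translate([310, 311, 0]) cylinder(h = 375, r = 21);
translate([22, 0, 401]) {
  translate([0, 0, 401]) cube([283, 291, 37]);
  translate([17, 17, 0]) cylinder(h = 401, r = 17);
  translate([266, 17, 0]) cylinder(h = 401, r = 17);
  translate([17, 274, 0]) cylinder(h = 401, r = 17);
  translate([266, 274, 0]) cylinder(h = 401, r = 17);
}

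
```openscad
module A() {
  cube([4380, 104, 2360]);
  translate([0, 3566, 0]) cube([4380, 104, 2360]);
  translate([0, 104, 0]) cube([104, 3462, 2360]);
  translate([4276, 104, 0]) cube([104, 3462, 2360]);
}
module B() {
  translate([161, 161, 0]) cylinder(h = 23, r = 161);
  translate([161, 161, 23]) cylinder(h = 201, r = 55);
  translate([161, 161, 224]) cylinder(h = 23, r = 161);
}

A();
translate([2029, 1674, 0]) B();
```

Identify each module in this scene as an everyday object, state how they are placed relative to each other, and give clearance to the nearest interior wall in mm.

Clearances: x = 1925, y = 1570; minimum 1570 mm.

A is a house frame. B is a spool. The spool sits inside the house frame, centred. The clearance to the nearest interior wall is 1570 mm.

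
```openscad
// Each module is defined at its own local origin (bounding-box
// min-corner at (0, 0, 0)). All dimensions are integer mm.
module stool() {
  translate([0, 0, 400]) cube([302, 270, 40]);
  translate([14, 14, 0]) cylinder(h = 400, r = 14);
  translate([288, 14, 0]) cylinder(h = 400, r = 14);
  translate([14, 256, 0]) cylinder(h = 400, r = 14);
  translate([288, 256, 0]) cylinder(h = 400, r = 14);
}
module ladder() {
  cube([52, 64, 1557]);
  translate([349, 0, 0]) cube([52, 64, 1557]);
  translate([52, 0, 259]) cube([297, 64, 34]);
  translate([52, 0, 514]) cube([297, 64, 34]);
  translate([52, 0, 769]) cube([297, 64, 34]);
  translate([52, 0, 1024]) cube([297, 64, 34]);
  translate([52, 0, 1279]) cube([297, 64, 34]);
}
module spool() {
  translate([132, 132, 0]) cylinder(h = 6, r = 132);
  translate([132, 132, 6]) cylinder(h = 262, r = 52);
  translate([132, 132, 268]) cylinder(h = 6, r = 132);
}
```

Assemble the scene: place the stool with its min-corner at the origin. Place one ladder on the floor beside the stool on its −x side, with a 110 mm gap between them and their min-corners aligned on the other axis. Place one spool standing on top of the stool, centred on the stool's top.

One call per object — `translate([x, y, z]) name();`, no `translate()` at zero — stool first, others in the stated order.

stool();
translate([-511, 0, 0]) ladder();
translate([19, 3, 440]) spool();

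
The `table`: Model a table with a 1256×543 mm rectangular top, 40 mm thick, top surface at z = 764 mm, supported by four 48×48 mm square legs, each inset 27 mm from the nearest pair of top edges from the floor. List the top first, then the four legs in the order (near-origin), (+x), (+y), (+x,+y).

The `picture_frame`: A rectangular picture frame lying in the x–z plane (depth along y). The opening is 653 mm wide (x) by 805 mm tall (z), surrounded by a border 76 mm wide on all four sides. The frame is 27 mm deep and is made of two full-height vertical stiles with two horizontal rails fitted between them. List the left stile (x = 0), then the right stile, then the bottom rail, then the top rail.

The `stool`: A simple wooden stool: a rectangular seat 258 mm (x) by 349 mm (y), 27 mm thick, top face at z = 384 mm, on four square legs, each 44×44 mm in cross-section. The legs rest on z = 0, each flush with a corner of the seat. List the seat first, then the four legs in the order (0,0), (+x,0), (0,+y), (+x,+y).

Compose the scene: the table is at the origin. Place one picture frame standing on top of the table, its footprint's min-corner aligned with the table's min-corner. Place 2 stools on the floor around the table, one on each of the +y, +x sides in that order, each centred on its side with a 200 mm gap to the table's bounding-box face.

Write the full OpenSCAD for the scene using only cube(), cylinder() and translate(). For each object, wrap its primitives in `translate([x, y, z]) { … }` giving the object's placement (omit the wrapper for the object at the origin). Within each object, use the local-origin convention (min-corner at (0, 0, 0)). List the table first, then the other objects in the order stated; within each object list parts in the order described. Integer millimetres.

translate([0, 0, 724]) cube([1256, 543, 40]);
translate([27, 27, 0]) cube([48, 48, 724]);
translate([1181, 27, 0]) cube([48, 48, 724]);
translate([27, 468, 0]) cube([48, 48, 724]);
translate([1181, 468, 0]) cube([48, 48, 724]);
translate([0, 0, 764]) {
  cube([76, 27, 957]);
  translate([729, 0, 0]) cube([76, 27, 957]);
  translate([76, 0, 0]) cube([653, 27, 76]);
  translate([76, 0, 881]) cube([653, 27, 76]);
}
translate([499, 743, 0]) {
  translate([0, 0, 357]) cube([258, 349, 27]);
  cube([44, 44, 357]);
  translate([214, 0, 0]) cube([44, 44, 357]);
  translate([0, 305, 0]) cube([44, 44, 357]);
  translate([214, 305, 0]) cube([44, 44, 357]);
}
translate([1456, 97, 0]) {
  translate([0, 0, 357]) cube([258, 349, 27]);
  cube([44, 44, 357]);
  translate([214, 0, 0]) cube([44, 44, 357]);
  translate([0, 305, 0]) cube([44, 44, 357]);
  translate([214, 305, 0]) cube([44, 44, 357]);
}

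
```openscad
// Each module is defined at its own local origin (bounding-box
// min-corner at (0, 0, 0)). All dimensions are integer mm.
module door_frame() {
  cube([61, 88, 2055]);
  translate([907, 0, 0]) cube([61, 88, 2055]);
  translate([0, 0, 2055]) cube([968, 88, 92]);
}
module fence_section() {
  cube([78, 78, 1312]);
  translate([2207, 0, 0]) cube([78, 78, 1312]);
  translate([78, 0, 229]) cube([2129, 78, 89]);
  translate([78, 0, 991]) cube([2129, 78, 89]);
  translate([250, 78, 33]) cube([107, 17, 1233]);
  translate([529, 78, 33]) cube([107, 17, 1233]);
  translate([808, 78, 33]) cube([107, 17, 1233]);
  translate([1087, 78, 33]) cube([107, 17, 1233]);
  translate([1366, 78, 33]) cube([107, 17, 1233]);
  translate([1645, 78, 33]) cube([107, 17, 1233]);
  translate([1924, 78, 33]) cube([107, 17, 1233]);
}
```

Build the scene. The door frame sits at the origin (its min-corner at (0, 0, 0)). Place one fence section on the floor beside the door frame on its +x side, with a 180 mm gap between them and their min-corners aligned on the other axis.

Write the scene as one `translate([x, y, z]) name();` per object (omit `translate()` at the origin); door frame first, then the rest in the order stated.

door_frame();
translate([1148, 0, 0]) fence_section();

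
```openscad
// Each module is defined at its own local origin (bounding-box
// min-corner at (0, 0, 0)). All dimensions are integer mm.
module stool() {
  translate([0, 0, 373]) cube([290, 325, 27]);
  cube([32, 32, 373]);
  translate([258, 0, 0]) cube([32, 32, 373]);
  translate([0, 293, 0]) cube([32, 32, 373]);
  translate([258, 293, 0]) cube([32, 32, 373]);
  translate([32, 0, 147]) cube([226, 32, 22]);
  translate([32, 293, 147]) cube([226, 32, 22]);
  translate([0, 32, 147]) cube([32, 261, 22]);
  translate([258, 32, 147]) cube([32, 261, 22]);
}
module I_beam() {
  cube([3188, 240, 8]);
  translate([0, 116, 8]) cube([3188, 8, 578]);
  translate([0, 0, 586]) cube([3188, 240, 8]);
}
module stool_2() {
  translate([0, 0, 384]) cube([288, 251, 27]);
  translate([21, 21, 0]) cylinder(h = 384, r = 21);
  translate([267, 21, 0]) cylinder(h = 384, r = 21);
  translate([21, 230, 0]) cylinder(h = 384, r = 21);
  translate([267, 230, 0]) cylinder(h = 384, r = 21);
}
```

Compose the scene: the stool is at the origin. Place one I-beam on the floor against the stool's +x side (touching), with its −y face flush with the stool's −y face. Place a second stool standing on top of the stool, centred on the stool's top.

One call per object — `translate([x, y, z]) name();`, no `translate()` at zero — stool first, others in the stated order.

stool();
translate([290, 0, 0]) I_beam();
translate([1, 37, 400]) stool_2();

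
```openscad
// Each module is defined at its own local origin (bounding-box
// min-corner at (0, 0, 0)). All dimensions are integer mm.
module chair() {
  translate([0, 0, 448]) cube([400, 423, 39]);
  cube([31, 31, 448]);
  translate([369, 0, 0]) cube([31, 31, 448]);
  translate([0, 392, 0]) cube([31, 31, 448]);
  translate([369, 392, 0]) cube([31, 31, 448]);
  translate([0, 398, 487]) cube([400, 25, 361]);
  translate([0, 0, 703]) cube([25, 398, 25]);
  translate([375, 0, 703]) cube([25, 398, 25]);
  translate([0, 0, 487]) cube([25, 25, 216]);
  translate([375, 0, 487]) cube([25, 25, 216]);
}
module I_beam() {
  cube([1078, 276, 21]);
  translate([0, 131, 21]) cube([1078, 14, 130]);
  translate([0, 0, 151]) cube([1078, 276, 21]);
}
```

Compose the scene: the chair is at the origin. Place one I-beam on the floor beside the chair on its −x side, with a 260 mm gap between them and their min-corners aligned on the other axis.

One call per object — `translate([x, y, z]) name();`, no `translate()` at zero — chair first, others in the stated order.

chair();
translate([-1338, 0, 0]) I_beam();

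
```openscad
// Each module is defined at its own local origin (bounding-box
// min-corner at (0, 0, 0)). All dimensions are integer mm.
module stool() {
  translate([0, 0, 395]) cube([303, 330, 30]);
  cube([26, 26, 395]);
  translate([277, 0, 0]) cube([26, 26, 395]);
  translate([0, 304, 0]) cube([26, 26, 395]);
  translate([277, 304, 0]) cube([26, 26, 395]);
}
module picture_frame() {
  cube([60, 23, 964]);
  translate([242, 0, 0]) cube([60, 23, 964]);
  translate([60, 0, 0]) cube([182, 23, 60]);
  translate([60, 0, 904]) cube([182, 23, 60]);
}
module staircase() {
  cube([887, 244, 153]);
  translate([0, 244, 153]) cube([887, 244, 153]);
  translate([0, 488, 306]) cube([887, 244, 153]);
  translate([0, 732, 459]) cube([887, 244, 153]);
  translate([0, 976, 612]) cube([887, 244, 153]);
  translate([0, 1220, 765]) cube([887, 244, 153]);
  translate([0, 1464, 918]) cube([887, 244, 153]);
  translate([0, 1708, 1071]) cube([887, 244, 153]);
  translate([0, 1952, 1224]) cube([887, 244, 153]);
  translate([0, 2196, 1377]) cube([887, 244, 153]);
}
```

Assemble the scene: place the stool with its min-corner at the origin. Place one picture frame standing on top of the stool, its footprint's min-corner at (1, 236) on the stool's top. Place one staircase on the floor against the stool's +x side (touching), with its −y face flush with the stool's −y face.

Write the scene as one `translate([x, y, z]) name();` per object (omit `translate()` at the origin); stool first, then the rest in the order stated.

stool();
translate([1, 236, 425]) picture_frame();
translate([303, 0, 0]) staircase();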